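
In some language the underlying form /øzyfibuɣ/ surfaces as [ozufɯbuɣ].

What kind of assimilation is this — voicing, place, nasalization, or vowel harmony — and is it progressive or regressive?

/ø/→[o] /y/→[u] /i/→[ɯ].
Vowels agree with the last vowel, so the harmony is regressive.

vowel harmony, regressive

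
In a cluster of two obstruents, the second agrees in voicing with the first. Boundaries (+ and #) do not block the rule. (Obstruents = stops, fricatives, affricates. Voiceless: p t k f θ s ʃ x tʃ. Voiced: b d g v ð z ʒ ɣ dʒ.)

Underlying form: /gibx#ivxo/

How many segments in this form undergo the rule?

/x/ after /b/ (voiced) → [ɣ]
/x/ after /v/ (voiced) → [ɣ]
2 segments change.

2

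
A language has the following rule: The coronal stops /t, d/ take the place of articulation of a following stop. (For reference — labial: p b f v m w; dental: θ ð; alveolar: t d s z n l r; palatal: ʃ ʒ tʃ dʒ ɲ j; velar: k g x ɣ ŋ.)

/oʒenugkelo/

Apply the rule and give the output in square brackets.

no segment meets the rule's conditions; no change.

[oʒenugkelo]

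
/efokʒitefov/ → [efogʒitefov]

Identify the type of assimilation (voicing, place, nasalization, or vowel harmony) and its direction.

voicing assimilation, regressive

/k/→[g].
Each target copies a feature from the following segment, so the direction is regressive.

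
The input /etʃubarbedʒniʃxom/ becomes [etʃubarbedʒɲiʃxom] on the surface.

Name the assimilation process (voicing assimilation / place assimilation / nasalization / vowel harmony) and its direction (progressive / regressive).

/n/→[ɲ].
Each target copies a feature from the preceding segment, so the direction is progressive.

place assimilation, progressive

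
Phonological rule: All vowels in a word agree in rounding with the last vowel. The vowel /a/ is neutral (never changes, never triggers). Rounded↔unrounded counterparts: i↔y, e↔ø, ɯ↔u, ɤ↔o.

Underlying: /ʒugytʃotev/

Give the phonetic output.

/u/ harmonizes with /e/ ([-round]) → [ɯ]
/y/ harmonizes with /e/ ([-round]) → [i]
/o/ harmonizes with /e/ ([-round]) → [ɤ]

[ʒɯgitʃɤtev]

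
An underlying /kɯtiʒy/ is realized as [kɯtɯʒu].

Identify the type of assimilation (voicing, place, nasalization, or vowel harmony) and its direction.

vowel harmony, progressive

/i/→[ɯ] /y/→[u].
Vowels agree with the first vowel, so the harmony is progressive.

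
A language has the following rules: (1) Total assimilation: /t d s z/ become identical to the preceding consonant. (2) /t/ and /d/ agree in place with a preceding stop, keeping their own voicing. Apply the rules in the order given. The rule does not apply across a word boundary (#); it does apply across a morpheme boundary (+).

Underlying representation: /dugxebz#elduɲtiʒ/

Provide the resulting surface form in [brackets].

Rule 1: /z/ after /b/ → [b] (total assimilation)
Rule 1: /d/ after /l/ → [l] (total assimilation)
Rule 1: /t/ after /ɲ/ → [ɲ] (total assimilation)
After rule 1: dugxebb#elluɲɲiʒ
Rule 2: no segment meets the rule's conditions; no change.

[dugxebb#elluɲɲiʒ]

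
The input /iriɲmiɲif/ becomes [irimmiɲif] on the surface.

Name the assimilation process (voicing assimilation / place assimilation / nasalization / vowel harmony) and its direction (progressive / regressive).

/ɲ/→[m].
Each target copies a feature from the following segment, so the direction is regressive.

place assimilation, regressive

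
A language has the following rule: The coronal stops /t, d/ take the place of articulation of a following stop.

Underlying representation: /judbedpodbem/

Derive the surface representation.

[jubbebpobbem]

/d/ before /b/ (labial) → [b]
/d/ before /p/ (labial) → [b]
/d/ before /b/ (labial) → [b]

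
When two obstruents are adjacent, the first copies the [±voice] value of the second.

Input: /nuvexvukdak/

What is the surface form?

/x/ before /v/ (voiced) → [ɣ]
/k/ before /d/ (voiced) → [g]

[nuveɣvugdak]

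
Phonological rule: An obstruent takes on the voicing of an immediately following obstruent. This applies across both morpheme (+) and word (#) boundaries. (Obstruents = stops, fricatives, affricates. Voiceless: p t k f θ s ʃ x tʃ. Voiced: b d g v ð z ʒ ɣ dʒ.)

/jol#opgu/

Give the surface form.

/p/ before /g/ (voiced) → [b]

[jol#obgu]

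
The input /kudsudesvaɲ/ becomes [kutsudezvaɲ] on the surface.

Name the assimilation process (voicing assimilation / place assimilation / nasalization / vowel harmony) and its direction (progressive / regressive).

/d/→[t] /s/→[z].
Each target copies a feature from the following segment, so the direction is regressive.

voicing assimilation, regressive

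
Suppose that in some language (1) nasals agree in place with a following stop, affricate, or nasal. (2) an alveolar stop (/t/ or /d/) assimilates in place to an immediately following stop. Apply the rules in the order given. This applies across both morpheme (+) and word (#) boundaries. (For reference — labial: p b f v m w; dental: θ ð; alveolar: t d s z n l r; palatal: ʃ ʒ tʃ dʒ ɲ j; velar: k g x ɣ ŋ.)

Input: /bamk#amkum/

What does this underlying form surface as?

[baŋk#aŋkum]

Rule 1: /m/ before /k/ (velar) → [ŋ]
Rule 1: /m/ before /k/ (velar) → [ŋ]
After rule 1: baŋk#aŋkum
Rule 2: no segment meets the rule's conditions; no change.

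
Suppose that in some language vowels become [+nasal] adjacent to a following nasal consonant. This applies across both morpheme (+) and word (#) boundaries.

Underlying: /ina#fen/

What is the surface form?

/i/ before nasal /n/ → [ĩ]
/e/ before nasal /n/ → [ẽ]

[ĩna#fẽn]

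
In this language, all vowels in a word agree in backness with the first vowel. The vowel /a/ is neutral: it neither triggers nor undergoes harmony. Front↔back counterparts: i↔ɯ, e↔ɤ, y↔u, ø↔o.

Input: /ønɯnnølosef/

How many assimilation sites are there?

2

/ɯ/ harmonizes with /ø/ ([-back]) → [i]
/o/ harmonizes with /ø/ ([-back]) → [ø]
2 segments change.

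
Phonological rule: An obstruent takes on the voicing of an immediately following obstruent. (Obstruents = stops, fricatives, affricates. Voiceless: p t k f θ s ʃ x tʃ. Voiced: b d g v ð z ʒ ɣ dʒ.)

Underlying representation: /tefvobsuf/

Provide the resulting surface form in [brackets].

/f/ before /v/ (voiced) → [v]
/b/ before /s/ (voiceless) → [p]

[tevvopsuf]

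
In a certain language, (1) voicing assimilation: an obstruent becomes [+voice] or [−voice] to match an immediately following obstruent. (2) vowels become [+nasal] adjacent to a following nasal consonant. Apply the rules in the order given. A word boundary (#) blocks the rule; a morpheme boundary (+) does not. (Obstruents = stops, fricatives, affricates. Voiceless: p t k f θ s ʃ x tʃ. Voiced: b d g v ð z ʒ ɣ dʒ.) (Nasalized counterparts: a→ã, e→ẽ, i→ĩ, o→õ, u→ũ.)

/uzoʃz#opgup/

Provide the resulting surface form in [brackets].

[uzoʒz#obgup]

Rule 1: /ʃ/ before /z/ (voiced) → [ʒ]
Rule 1: /p/ before /g/ (voiced) → [b]
After rule 1: uzoʒz#obgup
Rule 2: no segment meets the rule's conditions; no change.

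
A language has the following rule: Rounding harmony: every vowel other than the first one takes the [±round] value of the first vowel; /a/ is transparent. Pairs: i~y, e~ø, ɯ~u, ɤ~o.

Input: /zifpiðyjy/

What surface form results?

[zifpiðiji]

/y/ harmonizes with /i/ ([-round]) → [i]
/y/ harmonizes with /i/ ([-round]) → [i]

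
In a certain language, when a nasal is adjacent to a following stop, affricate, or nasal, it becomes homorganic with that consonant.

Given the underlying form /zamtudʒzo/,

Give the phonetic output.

[zantudʒzo]

/m/ before /t/ (alveolar) → [n]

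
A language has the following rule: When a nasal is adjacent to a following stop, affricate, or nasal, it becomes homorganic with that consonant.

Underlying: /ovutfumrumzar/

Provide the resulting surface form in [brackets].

no segment meets the rule's conditions; no change.

[ovutfumrumzar]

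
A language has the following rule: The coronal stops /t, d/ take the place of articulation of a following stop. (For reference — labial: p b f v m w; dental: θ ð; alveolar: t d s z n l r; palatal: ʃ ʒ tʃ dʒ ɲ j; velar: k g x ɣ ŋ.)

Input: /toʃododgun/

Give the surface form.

[toʃodoggun]

/d/ before /g/ (velar) → [g]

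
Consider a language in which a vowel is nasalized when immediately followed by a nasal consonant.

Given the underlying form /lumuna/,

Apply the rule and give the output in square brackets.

/u/ before nasal /m/ → [ũ]
/u/ before nasal /n/ → [ũ]

[lũmũna]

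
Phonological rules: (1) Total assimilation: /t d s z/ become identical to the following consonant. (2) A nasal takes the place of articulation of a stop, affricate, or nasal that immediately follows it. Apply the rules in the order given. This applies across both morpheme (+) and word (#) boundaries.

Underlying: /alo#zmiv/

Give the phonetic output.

[alo#mmiv]

Rule 1: /z/ before /m/ → [m] (total assimilation)
After rule 1: alo#mmiv
Rule 2: no segment meets the rule's conditions; no change.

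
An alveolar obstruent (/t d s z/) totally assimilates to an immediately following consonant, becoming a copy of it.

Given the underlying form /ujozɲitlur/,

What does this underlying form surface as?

/z/ before /ɲ/ → [ɲ] (total assimilation)
/t/ before /l/ → [l] (total assimilation)

[ujoɲɲillur]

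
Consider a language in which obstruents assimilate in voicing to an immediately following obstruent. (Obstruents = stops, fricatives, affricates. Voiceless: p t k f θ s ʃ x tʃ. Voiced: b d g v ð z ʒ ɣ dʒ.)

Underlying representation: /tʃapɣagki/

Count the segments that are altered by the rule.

2

/p/ before /ɣ/ (voiced) → [b]
/g/ before /k/ (voiceless) → [k]
2 segments change.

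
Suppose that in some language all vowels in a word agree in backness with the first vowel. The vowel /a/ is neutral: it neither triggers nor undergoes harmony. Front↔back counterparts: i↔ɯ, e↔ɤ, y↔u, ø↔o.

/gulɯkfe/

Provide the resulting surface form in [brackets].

[gulɯkfɤ]

/e/ harmonizes with /u/ ([+back]) → [ɤ]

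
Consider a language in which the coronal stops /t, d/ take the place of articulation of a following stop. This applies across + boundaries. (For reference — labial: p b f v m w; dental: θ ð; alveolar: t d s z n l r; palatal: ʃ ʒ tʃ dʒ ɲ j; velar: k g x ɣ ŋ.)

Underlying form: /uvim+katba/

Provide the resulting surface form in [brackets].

[uvim+kapba]

/t/ before /b/ (labial) → [p]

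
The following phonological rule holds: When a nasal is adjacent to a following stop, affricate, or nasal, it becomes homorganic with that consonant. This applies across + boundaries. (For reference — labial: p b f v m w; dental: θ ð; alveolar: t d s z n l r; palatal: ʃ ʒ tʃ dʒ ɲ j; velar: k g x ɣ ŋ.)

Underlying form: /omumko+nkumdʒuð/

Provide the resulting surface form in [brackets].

/m/ before /k/ (velar) → [ŋ]
/n/ before /k/ (velar) → [ŋ]
/m/ before /dʒ/ (palatal) → [ɲ]

[omuŋko+ŋkuɲdʒuð]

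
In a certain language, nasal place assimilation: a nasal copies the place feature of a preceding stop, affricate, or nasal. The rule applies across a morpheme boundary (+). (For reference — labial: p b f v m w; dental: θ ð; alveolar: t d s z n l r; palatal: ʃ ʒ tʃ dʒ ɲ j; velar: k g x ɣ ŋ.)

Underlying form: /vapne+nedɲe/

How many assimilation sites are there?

/n/ after /p/ (labial) → [m]
/ɲ/ after /d/ (alveolar) → [n]
2 segments change.

2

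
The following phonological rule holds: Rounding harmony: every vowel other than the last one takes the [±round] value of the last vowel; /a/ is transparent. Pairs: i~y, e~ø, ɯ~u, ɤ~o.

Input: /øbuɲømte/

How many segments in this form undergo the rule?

/ø/ harmonizes with /e/ ([-round]) → [e]
/u/ harmonizes with /e/ ([-round]) → [ɯ]
/ø/ harmonizes with /e/ ([-round]) → [e]
3 segments change.

3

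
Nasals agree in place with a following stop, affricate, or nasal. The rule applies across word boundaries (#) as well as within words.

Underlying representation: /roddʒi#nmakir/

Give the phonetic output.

[roddʒi#mmakir]

/n/ before /m/ (labial) → [m]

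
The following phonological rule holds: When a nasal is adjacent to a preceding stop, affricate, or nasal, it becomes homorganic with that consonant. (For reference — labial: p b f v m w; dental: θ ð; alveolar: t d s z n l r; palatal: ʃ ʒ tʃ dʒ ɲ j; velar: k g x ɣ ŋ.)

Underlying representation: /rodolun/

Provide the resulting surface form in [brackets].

no segment meets the rule's conditions; no change.

[rodolun]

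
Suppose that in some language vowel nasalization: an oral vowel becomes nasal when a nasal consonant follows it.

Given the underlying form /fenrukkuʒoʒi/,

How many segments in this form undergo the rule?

/e/ before nasal /n/ → [ẽ]
1 segment changes.

1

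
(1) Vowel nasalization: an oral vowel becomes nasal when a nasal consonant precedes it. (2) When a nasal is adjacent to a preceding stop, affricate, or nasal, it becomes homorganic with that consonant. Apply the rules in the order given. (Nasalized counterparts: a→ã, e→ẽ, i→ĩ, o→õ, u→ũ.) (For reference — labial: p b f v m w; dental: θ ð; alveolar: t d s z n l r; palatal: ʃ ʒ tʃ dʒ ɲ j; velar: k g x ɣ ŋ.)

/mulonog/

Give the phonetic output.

[mũlonõg]

Rule 1: /u/ after nasal /m/ → [ũ]
Rule 1: /o/ after nasal /n/ → [õ]
After rule 1: mũlonõg
Rule 2: no segment meets the rule's conditions; no change.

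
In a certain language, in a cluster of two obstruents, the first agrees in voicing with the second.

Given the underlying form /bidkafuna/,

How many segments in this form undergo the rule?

/d/ before /k/ (voiceless) → [t]
1 segment changes.

1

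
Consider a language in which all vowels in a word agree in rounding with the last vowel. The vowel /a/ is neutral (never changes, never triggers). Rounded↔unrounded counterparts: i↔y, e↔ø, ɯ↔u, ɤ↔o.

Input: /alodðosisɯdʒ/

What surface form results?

/o/ harmonizes with /ɯ/ ([-round]) → [ɤ]
/o/ harmonizes with /ɯ/ ([-round]) → [ɤ]

[alɤdðɤsisɯdʒ]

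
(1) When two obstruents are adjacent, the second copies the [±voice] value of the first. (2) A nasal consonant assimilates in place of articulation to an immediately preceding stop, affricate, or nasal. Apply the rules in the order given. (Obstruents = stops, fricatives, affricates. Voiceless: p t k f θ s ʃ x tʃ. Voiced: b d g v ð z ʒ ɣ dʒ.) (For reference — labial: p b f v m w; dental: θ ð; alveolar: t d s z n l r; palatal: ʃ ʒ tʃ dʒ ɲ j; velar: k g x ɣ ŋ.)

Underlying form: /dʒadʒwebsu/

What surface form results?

Rule 1: /s/ after /b/ (voiced) → [z]
After rule 1: dʒadʒwebzu
Rule 2: no segment meets the rule's conditions; no change.

[dʒadʒwebzu]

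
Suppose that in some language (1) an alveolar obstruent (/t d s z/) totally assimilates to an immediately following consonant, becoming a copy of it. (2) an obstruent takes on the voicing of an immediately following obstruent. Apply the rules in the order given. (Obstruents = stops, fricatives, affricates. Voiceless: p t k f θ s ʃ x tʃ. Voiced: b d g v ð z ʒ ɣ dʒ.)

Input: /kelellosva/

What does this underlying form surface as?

Rule 1: /s/ before /v/ → [v] (total assimilation)
After rule 1: kelellovva
Rule 2: no segment meets the rule's conditions; no change.

[kelellovva]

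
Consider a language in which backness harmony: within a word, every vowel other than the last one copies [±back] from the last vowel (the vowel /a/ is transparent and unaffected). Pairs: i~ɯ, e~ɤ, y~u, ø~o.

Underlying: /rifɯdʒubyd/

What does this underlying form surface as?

[rifidʒybyd]

/ɯ/ harmonizes with /y/ ([-back]) → [i]
/u/ harmonizes with /y/ ([-back]) → [y]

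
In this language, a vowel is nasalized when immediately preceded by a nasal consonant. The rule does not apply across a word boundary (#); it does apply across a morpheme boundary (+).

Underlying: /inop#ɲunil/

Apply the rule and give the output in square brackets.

/o/ after nasal /n/ → [õ]
/u/ after nasal /ɲ/ → [ũ]
/i/ after nasal /n/ → [ĩ]

[inõp#ɲũnĩl]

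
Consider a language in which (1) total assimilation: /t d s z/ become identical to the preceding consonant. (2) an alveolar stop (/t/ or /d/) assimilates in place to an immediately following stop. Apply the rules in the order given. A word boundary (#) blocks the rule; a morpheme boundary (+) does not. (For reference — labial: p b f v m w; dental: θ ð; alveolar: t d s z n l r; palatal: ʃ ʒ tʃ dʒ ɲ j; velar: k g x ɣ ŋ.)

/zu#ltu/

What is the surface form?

Rule 1: /t/ after /l/ → [l] (total assimilation)
After rule 1: zu#llu
Rule 2: no segment meets the rule's conditions; no change.

[zu#llu]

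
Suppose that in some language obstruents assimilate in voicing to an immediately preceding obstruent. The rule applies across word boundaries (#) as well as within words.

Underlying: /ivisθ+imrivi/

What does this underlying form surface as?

no segment meets the rule's conditions; no change.

[ivisθ+imrivi]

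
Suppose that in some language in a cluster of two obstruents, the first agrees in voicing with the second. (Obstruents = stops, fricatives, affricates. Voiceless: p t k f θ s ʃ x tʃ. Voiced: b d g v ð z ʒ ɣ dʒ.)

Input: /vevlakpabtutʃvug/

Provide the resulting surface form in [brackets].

/b/ before /t/ (voiceless) → [p]
/tʃ/ before /v/ (voiced) → [dʒ]

[vevlakpaptudʒvug]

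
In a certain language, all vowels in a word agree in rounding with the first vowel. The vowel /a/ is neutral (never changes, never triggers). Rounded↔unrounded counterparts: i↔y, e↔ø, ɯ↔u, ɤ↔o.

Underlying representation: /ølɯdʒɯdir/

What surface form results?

/ɯ/ harmonizes with /ø/ ([+round]) → [u]
/ɯ/ harmonizes with /ø/ ([+round]) → [u]
/i/ harmonizes with /ø/ ([+round]) → [y]

[øludʒudyr]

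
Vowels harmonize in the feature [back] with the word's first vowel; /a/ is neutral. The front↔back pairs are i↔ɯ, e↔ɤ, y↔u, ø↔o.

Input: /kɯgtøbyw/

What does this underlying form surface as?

[kɯgtobuw]

/ø/ harmonizes with /ɯ/ ([+back]) → [o]
/y/ harmonizes with /ɯ/ ([+back]) → [u]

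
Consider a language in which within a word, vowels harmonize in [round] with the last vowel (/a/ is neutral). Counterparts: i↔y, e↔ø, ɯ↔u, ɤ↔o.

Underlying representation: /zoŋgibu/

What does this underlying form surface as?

[zoŋgybu]

/i/ harmonizes with /u/ ([+round]) → [y]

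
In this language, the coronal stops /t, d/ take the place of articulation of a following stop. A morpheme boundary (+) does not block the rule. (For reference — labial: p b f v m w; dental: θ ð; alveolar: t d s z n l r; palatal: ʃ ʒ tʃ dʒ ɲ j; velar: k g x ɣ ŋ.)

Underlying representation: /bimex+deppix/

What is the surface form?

no segment meets the rule's conditions; no change.

[bimex+deppix]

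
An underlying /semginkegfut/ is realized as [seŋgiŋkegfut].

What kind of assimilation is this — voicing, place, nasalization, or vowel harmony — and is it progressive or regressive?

/m/→[ŋ] /n/→[ŋ].
Each target copies a feature from the following segment, so the direction is regressive.

place assimilation, regressive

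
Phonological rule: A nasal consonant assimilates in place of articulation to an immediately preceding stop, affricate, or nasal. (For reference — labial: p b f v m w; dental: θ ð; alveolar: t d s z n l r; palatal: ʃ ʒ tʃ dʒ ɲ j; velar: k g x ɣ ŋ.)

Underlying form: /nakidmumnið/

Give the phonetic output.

/m/ after /d/ (alveolar) → [n]
/n/ after /m/ (labial) → [m]

[nakidnummið]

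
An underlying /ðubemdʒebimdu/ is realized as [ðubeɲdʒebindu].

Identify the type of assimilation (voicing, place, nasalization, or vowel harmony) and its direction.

place assimilation, regressive

/m/→[ɲ] /m/→[n].
Each target copies a feature from the following segment, so the direction is regressive.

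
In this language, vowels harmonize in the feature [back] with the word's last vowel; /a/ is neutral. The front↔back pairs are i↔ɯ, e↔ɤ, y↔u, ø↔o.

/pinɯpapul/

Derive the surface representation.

[pɯnɯpapul]

/i/ harmonizes with /u/ ([+back]) → [ɯ]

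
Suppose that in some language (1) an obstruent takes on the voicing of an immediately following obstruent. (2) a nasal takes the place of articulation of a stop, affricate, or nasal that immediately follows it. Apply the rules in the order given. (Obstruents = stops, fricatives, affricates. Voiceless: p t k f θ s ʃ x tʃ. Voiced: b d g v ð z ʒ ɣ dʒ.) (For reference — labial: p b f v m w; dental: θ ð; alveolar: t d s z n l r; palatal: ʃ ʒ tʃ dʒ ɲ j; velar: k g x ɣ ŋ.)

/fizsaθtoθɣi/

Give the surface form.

[fissaθtoðɣi]

Rule 1: /z/ before /s/ (voiceless) → [s]
Rule 1: /θ/ before /ɣ/ (voiced) → [ð]
After rule 1: fissaθtoðɣi
Rule 2: no segment meets the rule's conditions; no change.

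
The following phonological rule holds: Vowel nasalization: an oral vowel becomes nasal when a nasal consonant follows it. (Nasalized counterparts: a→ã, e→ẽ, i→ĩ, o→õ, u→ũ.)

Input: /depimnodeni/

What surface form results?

[depĩmnodẽni]

/i/ before nasal /m/ → [ĩ]
/e/ before nasal /n/ → [ẽ]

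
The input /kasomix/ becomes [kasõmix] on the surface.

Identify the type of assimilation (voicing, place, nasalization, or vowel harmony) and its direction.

nasalization, regressive

/o/→[õ].
Each target copies a feature from the following segment, so the direction is regressive.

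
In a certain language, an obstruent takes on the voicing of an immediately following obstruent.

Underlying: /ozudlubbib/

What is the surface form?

[ozudlubbib]

no segment meets the rule's conditions; no change.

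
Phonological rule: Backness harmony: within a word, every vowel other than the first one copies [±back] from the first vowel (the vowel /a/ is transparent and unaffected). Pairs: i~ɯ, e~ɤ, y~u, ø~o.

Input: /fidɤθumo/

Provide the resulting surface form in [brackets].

/ɤ/ harmonizes with /i/ ([-back]) → [e]
/u/ harmonizes with /i/ ([-back]) → [y]
/o/ harmonizes with /i/ ([-back]) → [ø]

[fideθymø]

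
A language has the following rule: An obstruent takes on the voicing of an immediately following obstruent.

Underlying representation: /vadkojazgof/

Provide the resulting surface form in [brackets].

[vatkojazgof]

/d/ before /k/ (voiceless) → [t]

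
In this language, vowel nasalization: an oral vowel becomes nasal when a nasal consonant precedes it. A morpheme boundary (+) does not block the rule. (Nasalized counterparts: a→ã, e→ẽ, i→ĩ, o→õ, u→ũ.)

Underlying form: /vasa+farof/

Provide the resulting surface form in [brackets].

[vasa+farof]

no segment meets the rule's conditions; no change.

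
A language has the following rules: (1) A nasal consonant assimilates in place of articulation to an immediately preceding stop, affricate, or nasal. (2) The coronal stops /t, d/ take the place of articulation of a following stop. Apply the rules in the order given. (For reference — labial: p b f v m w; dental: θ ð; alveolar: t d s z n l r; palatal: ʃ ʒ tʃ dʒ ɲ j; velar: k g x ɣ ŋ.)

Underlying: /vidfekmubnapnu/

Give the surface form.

[vidfekŋubmapmu]

Rule 1: /m/ after /k/ (velar) → [ŋ]
Rule 1: /n/ after /b/ (labial) → [m]
Rule 1: /n/ after /p/ (labial) → [m]
After rule 1: vidfekŋubmapmu
Rule 2: no segment meets the rule's conditions; no change.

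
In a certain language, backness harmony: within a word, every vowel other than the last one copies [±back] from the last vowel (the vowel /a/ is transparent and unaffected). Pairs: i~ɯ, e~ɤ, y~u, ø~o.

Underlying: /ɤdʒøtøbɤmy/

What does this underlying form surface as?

[edʒøtøbemy]

/ɤ/ harmonizes with /y/ ([-back]) → [e]
/ɤ/ harmonizes with /y/ ([-back]) → [e]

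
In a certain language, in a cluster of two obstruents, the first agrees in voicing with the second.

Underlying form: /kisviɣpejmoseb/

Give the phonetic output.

[kizvixpejmoseb]

/s/ before /v/ (voiced) → [z]
/ɣ/ before /p/ (voiceless) → [x]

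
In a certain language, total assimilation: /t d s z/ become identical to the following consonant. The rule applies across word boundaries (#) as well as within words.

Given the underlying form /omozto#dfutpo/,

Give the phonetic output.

/z/ before /t/ → [t] (total assimilation)
/d/ before /f/ → [f] (total assimilation)
/t/ before /p/ → [p] (total assimilation)

[omotto#ffuppo]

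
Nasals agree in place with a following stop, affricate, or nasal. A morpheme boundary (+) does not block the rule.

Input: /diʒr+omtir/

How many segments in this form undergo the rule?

1

/m/ before /t/ (alveolar) → [n]
1 segment changes.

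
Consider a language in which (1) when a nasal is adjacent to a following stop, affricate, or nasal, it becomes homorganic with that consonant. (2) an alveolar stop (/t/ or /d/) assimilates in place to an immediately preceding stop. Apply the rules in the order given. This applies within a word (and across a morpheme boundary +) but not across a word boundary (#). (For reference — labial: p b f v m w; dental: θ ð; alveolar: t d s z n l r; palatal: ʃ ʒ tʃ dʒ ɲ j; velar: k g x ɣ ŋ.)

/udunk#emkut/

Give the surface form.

[uduŋk#eŋkut]

Rule 1: /n/ before /k/ (velar) → [ŋ]
Rule 1: /m/ before /k/ (velar) → [ŋ]
After rule 1: uduŋk#eŋkut
Rule 2: no segment meets the rule's conditions; no change.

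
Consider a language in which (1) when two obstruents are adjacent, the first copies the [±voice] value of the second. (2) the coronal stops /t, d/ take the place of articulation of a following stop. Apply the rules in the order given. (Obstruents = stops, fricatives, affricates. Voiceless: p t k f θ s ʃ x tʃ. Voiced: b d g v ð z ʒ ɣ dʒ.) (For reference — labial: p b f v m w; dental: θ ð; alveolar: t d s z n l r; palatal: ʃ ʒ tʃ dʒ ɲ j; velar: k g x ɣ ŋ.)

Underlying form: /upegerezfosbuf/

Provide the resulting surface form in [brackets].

[upegeresfozbuf]

Rule 1: /z/ before /f/ (voiceless) → [s]
Rule 1: /s/ before /b/ (voiced) → [z]
After rule 1: upegeresfozbuf
Rule 2: no segment meets the rule's conditions; no change.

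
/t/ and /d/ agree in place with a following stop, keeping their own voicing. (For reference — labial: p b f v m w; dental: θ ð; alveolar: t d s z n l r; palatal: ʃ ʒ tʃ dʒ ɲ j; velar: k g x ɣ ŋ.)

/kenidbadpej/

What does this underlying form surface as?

/d/ before /b/ (labial) → [b]
/d/ before /p/ (labial) → [b]

[kenibbabpej]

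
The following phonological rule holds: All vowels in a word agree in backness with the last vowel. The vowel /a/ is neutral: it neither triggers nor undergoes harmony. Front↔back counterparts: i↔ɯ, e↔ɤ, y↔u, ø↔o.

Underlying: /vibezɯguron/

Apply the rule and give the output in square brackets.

[vɯbɤzɯguron]

/i/ harmonizes with /o/ ([+back]) → [ɯ]
/e/ harmonizes with /o/ ([+back]) → [ɤ]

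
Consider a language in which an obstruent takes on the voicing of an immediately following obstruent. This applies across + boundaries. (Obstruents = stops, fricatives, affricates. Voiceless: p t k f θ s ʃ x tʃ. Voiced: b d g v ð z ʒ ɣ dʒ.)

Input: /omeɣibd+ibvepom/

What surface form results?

no segment meets the rule's conditions; no change.

[omeɣibd+ibvepom]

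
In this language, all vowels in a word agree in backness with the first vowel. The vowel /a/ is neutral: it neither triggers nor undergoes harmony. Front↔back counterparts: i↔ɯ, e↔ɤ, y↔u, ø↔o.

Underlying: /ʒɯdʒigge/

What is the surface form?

/i/ harmonizes with /ɯ/ ([+back]) → [ɯ]
/e/ harmonizes with /ɯ/ ([+back]) → [ɤ]

[ʒɯdʒɯggɤ]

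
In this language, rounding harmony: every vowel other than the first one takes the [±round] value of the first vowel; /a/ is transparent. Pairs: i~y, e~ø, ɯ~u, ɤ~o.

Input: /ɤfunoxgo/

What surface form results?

/u/ harmonizes with /ɤ/ ([-round]) → [ɯ]
/o/ harmonizes with /ɤ/ ([-round]) → [ɤ]
/o/ harmonizes with /ɤ/ ([-round]) → [ɤ]

[ɤfɯnɤxgɤ]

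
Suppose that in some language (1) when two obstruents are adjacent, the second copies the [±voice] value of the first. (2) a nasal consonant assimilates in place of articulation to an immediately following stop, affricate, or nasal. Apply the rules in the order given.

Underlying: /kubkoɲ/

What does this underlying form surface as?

Rule 1: /k/ after /b/ (voiced) → [g]
After rule 1: kubgoɲ
Rule 2: no segment meets the rule's conditions; no change.

[kubgoɲ]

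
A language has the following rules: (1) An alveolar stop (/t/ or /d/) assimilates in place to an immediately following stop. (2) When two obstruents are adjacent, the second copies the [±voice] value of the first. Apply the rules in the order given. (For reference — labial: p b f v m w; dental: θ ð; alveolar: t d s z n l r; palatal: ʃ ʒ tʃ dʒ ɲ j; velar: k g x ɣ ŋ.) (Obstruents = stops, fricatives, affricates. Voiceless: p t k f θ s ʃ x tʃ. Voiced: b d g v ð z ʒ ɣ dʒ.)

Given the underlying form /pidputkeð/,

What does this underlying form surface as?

[pibbukkeð]

Rule 1: /d/ before /p/ (labial) → [b]
Rule 1: /t/ before /k/ (velar) → [k]
After rule 1: pibpukkeð
Rule 2: /p/ after /b/ (voiced) → [b]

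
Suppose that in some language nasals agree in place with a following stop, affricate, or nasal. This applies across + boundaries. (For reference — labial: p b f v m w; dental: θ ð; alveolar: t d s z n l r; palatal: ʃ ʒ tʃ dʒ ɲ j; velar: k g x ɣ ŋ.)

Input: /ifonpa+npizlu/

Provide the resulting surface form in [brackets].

[ifompa+mpizlu]

/n/ before /p/ (labial) → [m]
/n/ before /p/ (labial) → [m]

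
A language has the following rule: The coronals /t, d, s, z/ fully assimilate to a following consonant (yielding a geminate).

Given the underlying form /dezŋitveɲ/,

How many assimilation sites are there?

/z/ before /ŋ/ → [ŋ] (total assimilation)
/t/ before /v/ → [v] (total assimilation)
2 segments change.

2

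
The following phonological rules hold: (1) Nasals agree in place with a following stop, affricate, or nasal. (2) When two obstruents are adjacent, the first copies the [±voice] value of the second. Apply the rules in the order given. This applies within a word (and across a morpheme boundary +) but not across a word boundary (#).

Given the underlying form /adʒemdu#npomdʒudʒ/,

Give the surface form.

[adʒendu#mpoɲdʒudʒ]

Rule 1: /m/ before /d/ (alveolar) → [n]
Rule 1: /n/ before /p/ (labial) → [m]
Rule 1: /m/ before /dʒ/ (palatal) → [ɲ]
After rule 1: adʒendu#mpoɲdʒudʒ
Rule 2: no segment meets the rule's conditions; no change.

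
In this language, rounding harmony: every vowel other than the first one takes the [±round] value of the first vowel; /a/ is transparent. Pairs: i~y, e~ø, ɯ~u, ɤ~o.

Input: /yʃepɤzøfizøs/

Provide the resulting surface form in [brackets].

/e/ harmonizes with /y/ ([+round]) → [ø]
/ɤ/ harmonizes with /y/ ([+round]) → [o]
/i/ harmonizes with /y/ ([+round]) → [y]

[yʃøpozøfyzøs]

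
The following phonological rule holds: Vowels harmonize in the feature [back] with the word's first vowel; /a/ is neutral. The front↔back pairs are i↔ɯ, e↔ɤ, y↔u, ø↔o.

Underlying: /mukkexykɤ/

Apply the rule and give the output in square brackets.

[mukkɤxukɤ]

/e/ harmonizes with /u/ ([+back]) → [ɤ]
/y/ harmonizes with /u/ ([+back]) → [u]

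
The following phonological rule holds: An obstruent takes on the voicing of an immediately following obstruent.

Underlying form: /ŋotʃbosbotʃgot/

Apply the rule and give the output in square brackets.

[ŋodʒbozbodʒgot]

/tʃ/ before /b/ (voiced) → [dʒ]
/s/ before /b/ (voiced) → [z]
/tʃ/ before /g/ (voiced) → [dʒ]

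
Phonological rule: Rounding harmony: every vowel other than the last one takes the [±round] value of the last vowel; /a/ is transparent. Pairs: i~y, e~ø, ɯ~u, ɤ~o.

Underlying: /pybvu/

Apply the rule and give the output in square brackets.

no segment meets the rule's conditions; no change.

[pybvu]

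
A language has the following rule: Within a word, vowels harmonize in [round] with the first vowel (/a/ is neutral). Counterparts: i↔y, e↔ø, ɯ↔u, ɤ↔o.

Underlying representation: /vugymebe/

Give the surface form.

/e/ harmonizes with /u/ ([+round]) → [ø]
/e/ harmonizes with /u/ ([+round]) → [ø]

[vugymøbø]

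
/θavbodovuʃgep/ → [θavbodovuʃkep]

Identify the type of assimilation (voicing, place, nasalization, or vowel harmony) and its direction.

/g/→[k].
Each target copies a feature from the preceding segment, so the direction is progressive.

voicing assimilation, progressive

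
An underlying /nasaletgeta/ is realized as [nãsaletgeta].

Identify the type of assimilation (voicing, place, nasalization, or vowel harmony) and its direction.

nasalization, progressive

/a/→[ã].
Each target copies a feature from the preceding segment, so the direction is progressive.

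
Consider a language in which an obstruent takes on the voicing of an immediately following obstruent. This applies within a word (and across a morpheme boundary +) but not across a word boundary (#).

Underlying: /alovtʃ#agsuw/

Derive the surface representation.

[aloftʃ#aksuw]

/v/ before /tʃ/ (voiceless) → [f]
/g/ before /s/ (voiceless) → [k]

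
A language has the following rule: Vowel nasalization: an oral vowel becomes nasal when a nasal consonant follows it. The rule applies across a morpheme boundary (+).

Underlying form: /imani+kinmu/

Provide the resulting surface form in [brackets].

[ĩmãni+kĩnmu]

/i/ before nasal /m/ → [ĩ]
/a/ before nasal /n/ → [ã]
/i/ before nasal /n/ → [ĩ]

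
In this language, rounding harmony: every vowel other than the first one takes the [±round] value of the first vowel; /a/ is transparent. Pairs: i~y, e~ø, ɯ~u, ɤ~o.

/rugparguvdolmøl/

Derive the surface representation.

[rugparguvdolmøl]

no segment meets the rule's conditions; no change.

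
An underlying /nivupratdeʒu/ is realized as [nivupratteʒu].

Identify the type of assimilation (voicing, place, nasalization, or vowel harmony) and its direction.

/d/→[t].
Each target copies a feature from the preceding segment, so the direction is progressive.

voicing assimilation, progressive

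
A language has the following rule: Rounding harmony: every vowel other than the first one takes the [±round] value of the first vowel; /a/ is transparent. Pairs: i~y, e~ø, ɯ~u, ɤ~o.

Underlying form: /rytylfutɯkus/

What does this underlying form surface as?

[rytylfutukus]

/ɯ/ harmonizes with /y/ ([+round]) → [u]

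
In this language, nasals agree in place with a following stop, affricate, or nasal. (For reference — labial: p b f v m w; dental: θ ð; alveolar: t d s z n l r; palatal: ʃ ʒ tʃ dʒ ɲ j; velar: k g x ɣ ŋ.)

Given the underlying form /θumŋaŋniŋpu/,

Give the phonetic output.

/m/ before /ŋ/ (velar) → [ŋ]
/ŋ/ before /n/ (alveolar) → [n]
/ŋ/ before /p/ (labial) → [m]

[θuŋŋannimpu]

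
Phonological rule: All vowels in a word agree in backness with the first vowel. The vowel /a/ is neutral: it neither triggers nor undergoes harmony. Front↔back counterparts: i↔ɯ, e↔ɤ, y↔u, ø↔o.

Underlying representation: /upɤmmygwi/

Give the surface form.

/y/ harmonizes with /u/ ([+back]) → [u]
/i/ harmonizes with /u/ ([+back]) → [ɯ]

[upɤmmugwɯ]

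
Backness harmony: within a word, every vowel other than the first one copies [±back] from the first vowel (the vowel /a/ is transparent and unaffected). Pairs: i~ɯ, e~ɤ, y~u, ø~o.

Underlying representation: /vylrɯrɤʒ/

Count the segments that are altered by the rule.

2

/ɯ/ harmonizes with /y/ ([-back]) → [i]
/ɤ/ harmonizes with /y/ ([-back]) → [e]
2 segments change.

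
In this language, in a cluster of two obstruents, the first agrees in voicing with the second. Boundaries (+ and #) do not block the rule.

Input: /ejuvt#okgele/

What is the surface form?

[ejuft#oggele]

/v/ before /t/ (voiceless) → [f]
/k/ before /g/ (voiced) → [g]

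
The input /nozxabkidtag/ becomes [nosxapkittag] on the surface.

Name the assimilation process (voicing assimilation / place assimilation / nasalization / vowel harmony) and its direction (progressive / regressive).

/z/→[s] /b/→[p] /d/→[t].
Each target copies a feature from the following segment, so the direction is regressive.

voicing assimilation, regressive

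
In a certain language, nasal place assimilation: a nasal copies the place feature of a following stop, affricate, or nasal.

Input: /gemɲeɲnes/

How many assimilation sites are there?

/m/ before /ɲ/ (palatal) → [ɲ]
/ɲ/ before /n/ (alveolar) → [n]
2 segments change.

2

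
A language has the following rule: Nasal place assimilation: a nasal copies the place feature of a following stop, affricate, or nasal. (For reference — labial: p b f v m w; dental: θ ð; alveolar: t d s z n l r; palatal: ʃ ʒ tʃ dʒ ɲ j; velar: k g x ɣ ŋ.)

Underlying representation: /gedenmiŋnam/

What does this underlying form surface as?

/n/ before /m/ (labial) → [m]
/ŋ/ before /n/ (alveolar) → [n]

[gedemminnam]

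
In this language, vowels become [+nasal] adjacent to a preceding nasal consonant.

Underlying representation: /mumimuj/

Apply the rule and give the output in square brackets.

/u/ after nasal /m/ → [ũ]
/i/ after nasal /m/ → [ĩ]
/u/ after nasal /m/ → [ũ]

[mũmĩmũj]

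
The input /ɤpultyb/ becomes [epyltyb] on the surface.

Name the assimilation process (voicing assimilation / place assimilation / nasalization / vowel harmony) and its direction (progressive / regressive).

/ɤ/→[e] /u/→[y].
Vowels agree with the last vowel, so the harmony is regressive.

vowel harmony, regressive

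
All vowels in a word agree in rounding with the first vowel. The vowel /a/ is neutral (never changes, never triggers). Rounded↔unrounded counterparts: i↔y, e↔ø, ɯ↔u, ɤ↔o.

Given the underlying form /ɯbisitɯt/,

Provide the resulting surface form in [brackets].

[ɯbisitɯt]

no segment meets the rule's conditions; no change.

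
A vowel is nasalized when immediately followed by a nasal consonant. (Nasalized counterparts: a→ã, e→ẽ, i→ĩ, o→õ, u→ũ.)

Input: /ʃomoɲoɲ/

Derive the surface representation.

[ʃõmõɲõɲ]

/o/ before nasal /m/ → [õ]
/o/ before nasal /ɲ/ → [õ]
/o/ before nasal /ɲ/ → [õ]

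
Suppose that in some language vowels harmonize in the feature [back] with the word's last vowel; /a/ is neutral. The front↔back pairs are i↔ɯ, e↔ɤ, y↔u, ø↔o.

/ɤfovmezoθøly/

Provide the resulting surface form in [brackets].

/ɤ/ harmonizes with /y/ ([-back]) → [e]
/o/ harmonizes with /y/ ([-back]) → [ø]
/o/ harmonizes with /y/ ([-back]) → [ø]

[eføvmezøθøly]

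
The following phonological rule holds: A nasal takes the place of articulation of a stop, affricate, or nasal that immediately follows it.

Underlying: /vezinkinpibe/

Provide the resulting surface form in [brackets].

/n/ before /k/ (velar) → [ŋ]
/n/ before /p/ (labial) → [m]

[veziŋkimpibe]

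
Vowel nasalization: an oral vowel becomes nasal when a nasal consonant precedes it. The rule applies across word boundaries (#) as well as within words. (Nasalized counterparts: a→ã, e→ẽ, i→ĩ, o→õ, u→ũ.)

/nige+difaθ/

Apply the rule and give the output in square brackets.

/i/ after nasal /n/ → [ĩ]

[nĩge+difaθ]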